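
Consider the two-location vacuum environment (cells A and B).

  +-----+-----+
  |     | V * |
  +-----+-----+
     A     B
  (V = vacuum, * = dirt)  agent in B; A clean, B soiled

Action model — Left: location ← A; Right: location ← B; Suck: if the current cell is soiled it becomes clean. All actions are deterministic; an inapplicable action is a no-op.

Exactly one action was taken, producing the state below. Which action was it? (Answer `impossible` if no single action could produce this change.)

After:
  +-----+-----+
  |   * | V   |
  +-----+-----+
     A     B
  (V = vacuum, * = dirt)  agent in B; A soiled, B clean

impossible

try  Left: loc=A A=clean B=soiled
try Right: loc=B A=clean B=soiled
try  Suck: loc=B A=clean B=clean
no single action produces the after-state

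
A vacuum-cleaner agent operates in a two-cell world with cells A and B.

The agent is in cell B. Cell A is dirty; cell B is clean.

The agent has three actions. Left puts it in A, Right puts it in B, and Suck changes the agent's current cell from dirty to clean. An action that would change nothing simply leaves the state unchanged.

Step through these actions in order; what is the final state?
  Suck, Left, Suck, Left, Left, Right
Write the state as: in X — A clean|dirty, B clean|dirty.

step 1/6 (Suck): in B — A dirty, B clean
step 2/6 (Left): in A — A dirty, B clean
step 3/6 (Suck): in A — A clean, B clean
step 4/6 (Left): in A — A clean, B clean
step 5/6 (Left): in A — A clean, B clean
step 6/6 (Right): in B — A clean, B clean

in B — A clean, B clean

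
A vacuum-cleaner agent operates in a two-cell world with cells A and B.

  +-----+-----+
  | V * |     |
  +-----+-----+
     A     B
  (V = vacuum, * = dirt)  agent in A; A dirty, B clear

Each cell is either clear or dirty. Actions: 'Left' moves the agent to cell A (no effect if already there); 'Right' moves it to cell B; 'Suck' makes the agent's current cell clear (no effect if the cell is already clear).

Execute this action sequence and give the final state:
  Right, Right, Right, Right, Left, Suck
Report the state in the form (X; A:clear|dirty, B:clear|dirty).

t=1 Right ⇒ (B; A:dirty, B:clear)
t=2 Right ⇒ (B; A:dirty, B:clear)
t=3 Right ⇒ (B; A:dirty, B:clear)
t=4 Right ⇒ (B; A:dirty, B:clear)
t=5 Left ⇒ (A; A:dirty, B:clear)
t=6 Suck ⇒ (A; A:clear, B:clear)

(A; A:clear, B:clear)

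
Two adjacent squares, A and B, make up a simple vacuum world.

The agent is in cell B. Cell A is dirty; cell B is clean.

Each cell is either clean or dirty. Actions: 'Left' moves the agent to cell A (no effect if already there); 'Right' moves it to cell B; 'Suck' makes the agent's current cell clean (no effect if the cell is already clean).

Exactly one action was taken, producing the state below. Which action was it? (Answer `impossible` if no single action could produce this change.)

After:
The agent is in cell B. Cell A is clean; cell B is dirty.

try  Left: (A; A:dirty, B:clean)
try Right: (B; A:dirty, B:clean)
try  Suck: (B; A:dirty, B:clean)
no single action produces the after-state

impossible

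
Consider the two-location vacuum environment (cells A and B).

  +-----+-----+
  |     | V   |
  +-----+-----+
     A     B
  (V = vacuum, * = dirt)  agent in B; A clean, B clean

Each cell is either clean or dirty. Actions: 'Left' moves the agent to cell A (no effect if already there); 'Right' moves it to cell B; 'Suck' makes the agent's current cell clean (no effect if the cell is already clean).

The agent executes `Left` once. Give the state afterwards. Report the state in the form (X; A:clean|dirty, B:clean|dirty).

(A; A:clean, B:clean)

start: (B; A:clean, B:clean)
1) do Left; now (A; A:clean, B:clean)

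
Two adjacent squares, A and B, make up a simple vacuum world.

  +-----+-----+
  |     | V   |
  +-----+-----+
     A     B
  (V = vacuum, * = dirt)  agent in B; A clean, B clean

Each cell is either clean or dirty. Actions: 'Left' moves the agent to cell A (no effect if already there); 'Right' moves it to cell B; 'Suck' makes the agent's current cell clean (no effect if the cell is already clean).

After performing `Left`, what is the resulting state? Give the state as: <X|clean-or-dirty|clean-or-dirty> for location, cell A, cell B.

<A|clean|clean>

start: <B|clean|clean>
Left (#1): <A|clean|clean>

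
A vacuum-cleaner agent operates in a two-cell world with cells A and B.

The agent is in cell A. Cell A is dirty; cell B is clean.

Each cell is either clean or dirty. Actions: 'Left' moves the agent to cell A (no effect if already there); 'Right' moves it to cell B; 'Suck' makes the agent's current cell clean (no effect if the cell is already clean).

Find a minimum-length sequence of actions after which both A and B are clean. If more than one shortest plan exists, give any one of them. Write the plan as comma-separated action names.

Suck

1) do Suck; now in A — A clean, B clean
min 1: A is dirty, one Suck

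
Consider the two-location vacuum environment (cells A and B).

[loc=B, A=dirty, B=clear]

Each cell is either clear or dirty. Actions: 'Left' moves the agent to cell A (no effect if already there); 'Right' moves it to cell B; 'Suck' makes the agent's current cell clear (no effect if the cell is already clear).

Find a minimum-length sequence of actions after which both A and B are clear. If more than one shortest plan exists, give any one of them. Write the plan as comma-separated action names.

[1] after Left: <A|dirty|clear>
[2] after Suck: <A|clear|clear>
min 2: go A then Suck

Left, Suck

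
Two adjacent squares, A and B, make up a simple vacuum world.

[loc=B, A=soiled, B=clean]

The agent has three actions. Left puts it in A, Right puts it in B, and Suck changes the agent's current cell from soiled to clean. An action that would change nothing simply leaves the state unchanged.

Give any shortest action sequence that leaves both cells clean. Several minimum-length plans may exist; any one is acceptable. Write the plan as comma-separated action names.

[1] after Left: in A — A soiled, B clean
[2] after Suck: in A — A clean, B clean
min 2: go A then Suck

Left, Suck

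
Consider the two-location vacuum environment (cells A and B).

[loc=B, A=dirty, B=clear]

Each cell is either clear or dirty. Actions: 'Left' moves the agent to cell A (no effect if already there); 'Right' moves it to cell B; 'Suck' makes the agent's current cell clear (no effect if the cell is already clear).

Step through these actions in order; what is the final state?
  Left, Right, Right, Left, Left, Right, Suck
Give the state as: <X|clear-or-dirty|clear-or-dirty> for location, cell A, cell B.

<B|dirty|clear>

1. Left → <A|dirty|clear>
2. Right → <B|dirty|clear>
3. Right → <B|dirty|clear>
4. Left → <A|dirty|clear>
5. Left → <A|dirty|clear>
6. Right → <B|dirty|clear>
7. Suck → <B|dirty|clear>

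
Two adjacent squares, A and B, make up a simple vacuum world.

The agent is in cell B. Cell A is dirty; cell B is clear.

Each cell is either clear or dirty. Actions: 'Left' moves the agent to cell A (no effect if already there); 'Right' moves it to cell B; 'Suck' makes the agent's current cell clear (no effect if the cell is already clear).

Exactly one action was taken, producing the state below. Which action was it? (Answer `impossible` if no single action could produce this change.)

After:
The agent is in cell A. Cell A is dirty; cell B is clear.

try  Left: in A — A dirty, B clear  ← match
try Right: in B — A dirty, B clear
try  Suck: in B — A dirty, B clear

Left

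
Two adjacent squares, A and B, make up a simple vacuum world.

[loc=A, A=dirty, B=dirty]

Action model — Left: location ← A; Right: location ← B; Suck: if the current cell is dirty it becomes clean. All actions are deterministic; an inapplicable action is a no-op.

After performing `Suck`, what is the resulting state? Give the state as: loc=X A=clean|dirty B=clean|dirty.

loc=A A=clean B=dirty

start: loc=A A=dirty B=dirty
Suck (#1): loc=A A=clean B=dirty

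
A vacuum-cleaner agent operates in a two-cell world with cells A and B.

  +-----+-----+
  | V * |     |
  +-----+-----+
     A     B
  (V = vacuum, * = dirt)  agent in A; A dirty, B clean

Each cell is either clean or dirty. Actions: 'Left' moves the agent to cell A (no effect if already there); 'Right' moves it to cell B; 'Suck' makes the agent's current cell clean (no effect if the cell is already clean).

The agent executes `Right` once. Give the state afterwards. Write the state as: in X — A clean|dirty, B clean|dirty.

start: in A — A dirty, B clean
1) do Right; now in B — A dirty, B clean

in B — A dirty, B clean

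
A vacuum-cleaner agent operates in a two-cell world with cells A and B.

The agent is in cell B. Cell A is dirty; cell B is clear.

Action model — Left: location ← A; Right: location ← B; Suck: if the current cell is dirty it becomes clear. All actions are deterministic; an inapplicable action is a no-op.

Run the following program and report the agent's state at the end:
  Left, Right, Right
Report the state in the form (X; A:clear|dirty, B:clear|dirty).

1) do Left; now (A; A:dirty, B:clear)
2) do Right; now (B; A:dirty, B:clear)
3) do Right; now (B; A:dirty, B:clear)

(B; A:dirty, B:clear)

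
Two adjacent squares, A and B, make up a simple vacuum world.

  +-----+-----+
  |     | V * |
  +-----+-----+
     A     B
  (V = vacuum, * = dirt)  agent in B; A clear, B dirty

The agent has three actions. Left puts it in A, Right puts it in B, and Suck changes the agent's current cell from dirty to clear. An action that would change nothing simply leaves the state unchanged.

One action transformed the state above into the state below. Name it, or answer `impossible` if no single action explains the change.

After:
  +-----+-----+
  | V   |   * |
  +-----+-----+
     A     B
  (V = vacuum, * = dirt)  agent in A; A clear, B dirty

Left

try  Left: in A — A clear, B dirty  ← match
try Right: in B — A clear, B dirty
try  Suck: in B — A clear, B clear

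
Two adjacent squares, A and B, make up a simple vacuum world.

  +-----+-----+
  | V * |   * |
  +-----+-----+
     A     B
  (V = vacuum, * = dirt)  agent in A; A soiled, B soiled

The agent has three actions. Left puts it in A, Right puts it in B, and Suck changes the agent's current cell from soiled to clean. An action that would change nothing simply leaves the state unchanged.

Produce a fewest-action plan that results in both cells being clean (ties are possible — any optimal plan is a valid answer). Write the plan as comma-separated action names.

Suck, Right, Suck

1. Suck → <A|clean|soiled>
2. Right → <B|clean|soiled>
3. Suck → <B|clean|clean>
min 3: Suck A + move + Suck B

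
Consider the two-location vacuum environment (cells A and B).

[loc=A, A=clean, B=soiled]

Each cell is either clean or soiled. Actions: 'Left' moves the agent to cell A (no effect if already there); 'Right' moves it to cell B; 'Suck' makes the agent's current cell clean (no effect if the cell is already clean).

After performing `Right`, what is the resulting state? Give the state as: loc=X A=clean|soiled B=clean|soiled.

start: loc=A A=clean B=soiled
[1] after Right: loc=B A=clean B=soiled

loc=B A=clean B=soiled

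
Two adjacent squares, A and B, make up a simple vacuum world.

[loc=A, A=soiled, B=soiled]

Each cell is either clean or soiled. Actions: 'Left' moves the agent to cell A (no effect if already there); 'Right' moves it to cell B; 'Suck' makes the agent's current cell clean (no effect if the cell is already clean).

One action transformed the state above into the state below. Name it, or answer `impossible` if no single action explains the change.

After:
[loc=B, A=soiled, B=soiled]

Right

try  Left: loc=A A=soiled B=soiled
try Right: loc=B A=soiled B=soiled  ← match
try  Suck: loc=A A=clean B=soiled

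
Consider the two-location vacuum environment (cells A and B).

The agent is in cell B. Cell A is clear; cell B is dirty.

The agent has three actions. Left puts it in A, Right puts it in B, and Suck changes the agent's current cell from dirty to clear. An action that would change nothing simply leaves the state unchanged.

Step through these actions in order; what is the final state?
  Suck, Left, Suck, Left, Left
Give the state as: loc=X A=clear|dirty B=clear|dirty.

step 1/5 (Suck): loc=B A=clear B=clear
step 2/5 (Left): loc=A A=clear B=clear
step 3/5 (Suck): loc=A A=clear B=clear
step 4/5 (Left): loc=A A=clear B=clear
step 5/5 (Left): loc=A A=clear B=clear

loc=A A=clear B=clear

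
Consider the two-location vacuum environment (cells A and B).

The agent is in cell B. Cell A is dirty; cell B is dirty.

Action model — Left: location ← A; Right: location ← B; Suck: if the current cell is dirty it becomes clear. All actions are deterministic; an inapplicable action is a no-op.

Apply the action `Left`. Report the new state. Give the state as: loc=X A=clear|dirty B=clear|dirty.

loc=A A=dirty B=dirty

start: loc=B A=dirty B=dirty
Left (#1): loc=A A=dirty B=dirty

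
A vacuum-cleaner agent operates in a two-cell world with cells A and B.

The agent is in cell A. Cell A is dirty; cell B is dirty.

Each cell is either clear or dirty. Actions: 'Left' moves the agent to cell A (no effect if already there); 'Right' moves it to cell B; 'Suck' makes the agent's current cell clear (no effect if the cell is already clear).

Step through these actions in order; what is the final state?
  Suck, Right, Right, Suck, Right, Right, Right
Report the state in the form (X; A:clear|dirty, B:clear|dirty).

(B; A:clear, B:clear)

step 1/7 (Suck): (A; A:clear, B:dirty)
step 2/7 (Right): (B; A:clear, B:dirty)
step 3/7 (Right): (B; A:clear, B:dirty)
step 4/7 (Suck): (B; A:clear, B:clear)
step 5/7 (Right): (B; A:clear, B:clear)
step 6/7 (Right): (B; A:clear, B:clear)
step 7/7 (Right): (B; A:clear, B:clear)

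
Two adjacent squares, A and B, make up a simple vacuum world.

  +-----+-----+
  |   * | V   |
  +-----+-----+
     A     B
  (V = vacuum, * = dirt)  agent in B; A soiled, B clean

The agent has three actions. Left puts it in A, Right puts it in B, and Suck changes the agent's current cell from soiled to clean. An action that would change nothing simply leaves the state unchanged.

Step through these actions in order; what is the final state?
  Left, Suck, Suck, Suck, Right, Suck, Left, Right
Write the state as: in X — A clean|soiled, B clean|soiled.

in B — A clean, B clean

1) do Left; now in A — A soiled, B clean
2) do Suck; now in A — A clean, B clean
3) do Suck; now in A — A clean, B clean
4) do Suck; now in A — A clean, B clean
5) do Right; now in B — A clean, B clean
6) do Suck; now in B — A clean, B clean
7) do Left; now in A — A clean, B clean
8) do Right; now in B — A clean, B clean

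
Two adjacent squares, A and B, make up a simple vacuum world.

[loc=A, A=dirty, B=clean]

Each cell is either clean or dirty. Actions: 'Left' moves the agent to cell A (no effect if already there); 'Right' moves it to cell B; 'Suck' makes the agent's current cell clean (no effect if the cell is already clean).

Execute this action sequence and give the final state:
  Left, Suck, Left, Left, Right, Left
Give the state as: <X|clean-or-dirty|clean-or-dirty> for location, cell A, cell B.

<A|clean|clean>

1. Left → <A|dirty|clean>
2. Suck → <A|clean|clean>
3. Left → <A|clean|clean>
4. Left → <A|clean|clean>
5. Right → <B|clean|clean>
6. Left → <A|clean|clean>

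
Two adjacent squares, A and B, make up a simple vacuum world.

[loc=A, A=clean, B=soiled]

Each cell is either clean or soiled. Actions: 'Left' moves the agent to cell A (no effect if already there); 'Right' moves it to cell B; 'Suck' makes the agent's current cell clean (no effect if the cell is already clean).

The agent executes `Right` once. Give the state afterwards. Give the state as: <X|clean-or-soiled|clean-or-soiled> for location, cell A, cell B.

<B|clean|soiled>

start: <A|clean|soiled>
t=1 Right ⇒ <B|clean|soiled>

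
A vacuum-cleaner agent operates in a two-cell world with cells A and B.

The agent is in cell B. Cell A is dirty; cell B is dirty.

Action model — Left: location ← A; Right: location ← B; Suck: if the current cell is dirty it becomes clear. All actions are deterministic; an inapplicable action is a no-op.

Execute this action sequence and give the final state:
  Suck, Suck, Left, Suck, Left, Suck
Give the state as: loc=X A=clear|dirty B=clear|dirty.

[1] after Suck: loc=B A=dirty B=clear
[2] after Suck: loc=B A=dirty B=clear
[3] after Left: loc=A A=dirty B=clear
[4] after Suck: loc=A A=clear B=clear
[5] after Left: loc=A A=clear B=clear
[6] after Suck: loc=A A=clear B=clear

loc=A A=clear B=clear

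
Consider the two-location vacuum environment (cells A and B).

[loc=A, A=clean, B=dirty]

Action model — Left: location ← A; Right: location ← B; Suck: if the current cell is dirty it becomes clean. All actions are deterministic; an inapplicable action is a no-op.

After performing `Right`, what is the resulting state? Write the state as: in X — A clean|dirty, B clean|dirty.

start: in A — A clean, B dirty
Right (#1): in B — A clean, B dirty

in B — A clean, B dirty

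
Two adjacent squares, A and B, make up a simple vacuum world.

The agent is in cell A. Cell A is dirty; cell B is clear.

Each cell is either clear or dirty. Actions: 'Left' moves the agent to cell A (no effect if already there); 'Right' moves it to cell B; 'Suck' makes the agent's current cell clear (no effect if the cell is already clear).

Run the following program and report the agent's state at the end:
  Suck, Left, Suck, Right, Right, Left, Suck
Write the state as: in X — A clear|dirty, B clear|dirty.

1. Suck → in A — A clear, B clear
2. Left → in A — A clear, B clear
3. Suck → in A — A clear, B clear
4. Right → in B — A clear, B clear
5. Right → in B — A clear, B clear
6. Left → in A — A clear, B clear
7. Suck → in A — A clear, B clear

in A — A clear, B clear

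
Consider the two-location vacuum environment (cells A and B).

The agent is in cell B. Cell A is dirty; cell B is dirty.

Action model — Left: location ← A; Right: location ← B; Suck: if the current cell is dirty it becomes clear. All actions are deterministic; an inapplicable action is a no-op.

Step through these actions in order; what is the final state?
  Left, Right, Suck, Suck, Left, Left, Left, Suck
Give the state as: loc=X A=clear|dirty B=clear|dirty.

loc=A A=clear B=clear

Left (#1): loc=A A=dirty B=dirty
Right (#2): loc=B A=dirty B=dirty
Suck (#3): loc=B A=dirty B=clear
Suck (#4): loc=B A=dirty B=clear
Left (#5): loc=A A=dirty B=clear
Left (#6): loc=A A=dirty B=clear
Left (#7): loc=A A=dirty B=clear
Suck (#8): loc=A A=clear B=clear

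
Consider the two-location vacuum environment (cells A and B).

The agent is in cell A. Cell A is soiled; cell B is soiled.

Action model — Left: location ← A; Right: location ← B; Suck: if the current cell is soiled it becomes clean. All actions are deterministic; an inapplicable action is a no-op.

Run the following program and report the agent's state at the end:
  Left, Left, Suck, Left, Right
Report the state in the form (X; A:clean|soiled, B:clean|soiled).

1) do Left; now (A; A:soiled, B:soiled)
2) do Left; now (A; A:soiled, B:soiled)
3) do Suck; now (A; A:clean, B:soiled)
4) do Left; now (A; A:clean, B:soiled)
5) do Right; now (B; A:clean, B:soiled)

(B; A:clean, B:soiled)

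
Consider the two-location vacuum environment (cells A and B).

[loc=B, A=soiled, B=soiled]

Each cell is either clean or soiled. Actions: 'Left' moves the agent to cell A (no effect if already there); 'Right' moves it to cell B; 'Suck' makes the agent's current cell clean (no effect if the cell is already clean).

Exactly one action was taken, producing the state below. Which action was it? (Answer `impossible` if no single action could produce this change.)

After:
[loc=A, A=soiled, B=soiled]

Left

try  Left: (A; A:soiled, B:soiled)  ← match
try Right: (B; A:soiled, B:soiled)
try  Suck: (B; A:soiled, B:clean)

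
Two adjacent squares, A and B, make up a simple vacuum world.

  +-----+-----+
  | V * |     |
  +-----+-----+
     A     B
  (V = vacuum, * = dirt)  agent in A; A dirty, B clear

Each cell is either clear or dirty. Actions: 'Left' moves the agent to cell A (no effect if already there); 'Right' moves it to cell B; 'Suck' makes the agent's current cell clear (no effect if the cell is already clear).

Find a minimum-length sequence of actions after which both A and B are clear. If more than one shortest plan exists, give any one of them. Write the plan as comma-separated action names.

Suck (#1): in A — A clear, B clear
min 1: A is dirty, one Suck

Suck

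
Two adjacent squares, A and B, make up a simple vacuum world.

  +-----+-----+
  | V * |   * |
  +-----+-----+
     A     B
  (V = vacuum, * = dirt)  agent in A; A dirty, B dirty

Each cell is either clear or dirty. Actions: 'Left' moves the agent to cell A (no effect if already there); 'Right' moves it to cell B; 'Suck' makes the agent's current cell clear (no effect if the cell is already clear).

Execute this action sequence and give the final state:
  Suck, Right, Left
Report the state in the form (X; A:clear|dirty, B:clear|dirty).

(A; A:clear, B:dirty)

1. Suck → (A; A:clear, B:dirty)
2. Right → (B; A:clear, B:dirty)
3. Left → (A; A:clear, B:dirty)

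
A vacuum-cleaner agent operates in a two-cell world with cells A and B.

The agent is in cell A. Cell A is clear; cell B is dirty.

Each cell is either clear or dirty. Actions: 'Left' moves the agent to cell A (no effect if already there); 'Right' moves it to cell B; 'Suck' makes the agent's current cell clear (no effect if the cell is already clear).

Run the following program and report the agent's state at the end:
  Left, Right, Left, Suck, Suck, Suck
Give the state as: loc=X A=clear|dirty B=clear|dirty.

Left (#1): loc=A A=clear B=dirty
Right (#2): loc=B A=clear B=dirty
Left (#3): loc=A A=clear B=dirty
Suck (#4): loc=A A=clear B=dirty
Suck (#5): loc=A A=clear B=dirty
Suck (#6): loc=A A=clear B=dirty

loc=A A=clear B=dirty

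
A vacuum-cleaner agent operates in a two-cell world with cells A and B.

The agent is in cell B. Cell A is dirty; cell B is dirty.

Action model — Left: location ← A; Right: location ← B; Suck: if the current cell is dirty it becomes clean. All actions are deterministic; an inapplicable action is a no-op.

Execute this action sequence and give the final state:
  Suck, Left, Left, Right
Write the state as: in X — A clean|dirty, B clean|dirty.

Suck (#1): in B — A dirty, B clean
Left (#2): in A — A dirty, B clean
Left (#3): in A — A dirty, B clean
Right (#4): in B — A dirty, B clean

in B — A dirty, B clean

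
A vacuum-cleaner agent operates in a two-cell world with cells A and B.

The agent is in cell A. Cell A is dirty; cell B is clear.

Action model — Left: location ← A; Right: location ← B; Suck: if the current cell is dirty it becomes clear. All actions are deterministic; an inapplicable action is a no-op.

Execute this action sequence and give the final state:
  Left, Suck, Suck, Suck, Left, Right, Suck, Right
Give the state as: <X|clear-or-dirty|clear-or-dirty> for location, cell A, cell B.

[1] after Left: <A|dirty|clear>
[2] after Suck: <A|clear|clear>
[3] after Suck: <A|clear|clear>
[4] after Suck: <A|clear|clear>
[5] after Left: <A|clear|clear>
[6] after Right: <B|clear|clear>
[7] after Suck: <B|clear|clear>
[8] after Right: <B|clear|clear>

<B|clear|clear>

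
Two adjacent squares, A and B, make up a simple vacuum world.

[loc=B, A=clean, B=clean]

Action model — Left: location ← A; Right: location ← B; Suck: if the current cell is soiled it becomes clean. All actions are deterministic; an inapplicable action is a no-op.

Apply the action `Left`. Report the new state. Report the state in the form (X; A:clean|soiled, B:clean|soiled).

start: (B; A:clean, B:clean)
1. Left → (A; A:clean, B:clean)

(A; A:clean, B:clean)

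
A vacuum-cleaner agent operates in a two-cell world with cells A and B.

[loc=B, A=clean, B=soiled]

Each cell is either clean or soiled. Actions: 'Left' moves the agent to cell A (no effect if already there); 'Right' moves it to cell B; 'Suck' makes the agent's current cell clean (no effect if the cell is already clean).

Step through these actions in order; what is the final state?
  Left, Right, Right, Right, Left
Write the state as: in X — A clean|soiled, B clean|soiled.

Left (#1): in A — A clean, B soiled
Right (#2): in B — A clean, B soiled
Right (#3): in B — A clean, B soiled
Right (#4): in B — A clean, B soiled
Left (#5): in A — A clean, B soiled

in A — A clean, B soiled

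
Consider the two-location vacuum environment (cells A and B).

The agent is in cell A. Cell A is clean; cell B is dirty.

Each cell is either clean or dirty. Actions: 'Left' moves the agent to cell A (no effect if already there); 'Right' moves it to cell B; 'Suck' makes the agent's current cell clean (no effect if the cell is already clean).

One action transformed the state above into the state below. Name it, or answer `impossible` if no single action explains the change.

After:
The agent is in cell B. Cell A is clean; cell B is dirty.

try  Left: <A|clean|dirty>
try Right: <B|clean|dirty>  ← match
try  Suck: <A|clean|dirty>

Right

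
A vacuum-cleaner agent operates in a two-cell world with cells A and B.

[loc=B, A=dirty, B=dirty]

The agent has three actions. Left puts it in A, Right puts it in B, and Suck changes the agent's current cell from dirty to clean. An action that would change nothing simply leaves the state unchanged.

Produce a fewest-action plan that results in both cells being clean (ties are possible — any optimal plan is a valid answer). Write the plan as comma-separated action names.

Suck, Left, Suck

[1] after Suck: <B|dirty|clean>
[2] after Left: <A|dirty|clean>
[3] after Suck: <A|clean|clean>
min 3: Suck B + move + Suck A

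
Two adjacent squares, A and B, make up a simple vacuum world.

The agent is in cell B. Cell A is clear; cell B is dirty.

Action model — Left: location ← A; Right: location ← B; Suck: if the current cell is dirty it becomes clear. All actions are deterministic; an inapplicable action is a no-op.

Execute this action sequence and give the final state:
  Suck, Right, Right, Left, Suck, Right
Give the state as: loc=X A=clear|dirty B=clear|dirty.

[1] after Suck: loc=B A=clear B=clear
[2] after Right: loc=B A=clear B=clear
[3] after Right: loc=B A=clear B=clear
[4] after Left: loc=A A=clear B=clear
[5] after Suck: loc=A A=clear B=clear
[6] after Right: loc=B A=clear B=clear

loc=B A=clear B=clear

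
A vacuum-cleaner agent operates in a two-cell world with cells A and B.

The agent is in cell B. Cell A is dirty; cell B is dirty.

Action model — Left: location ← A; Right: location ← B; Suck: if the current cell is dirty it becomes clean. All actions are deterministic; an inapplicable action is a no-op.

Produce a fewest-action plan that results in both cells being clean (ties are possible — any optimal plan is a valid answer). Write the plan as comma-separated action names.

1. Suck → <B|dirty|clean>
2. Left → <A|dirty|clean>
3. Suck → <A|clean|clean>
min 3: Suck B + move + Suck A

Suck, Left, Suck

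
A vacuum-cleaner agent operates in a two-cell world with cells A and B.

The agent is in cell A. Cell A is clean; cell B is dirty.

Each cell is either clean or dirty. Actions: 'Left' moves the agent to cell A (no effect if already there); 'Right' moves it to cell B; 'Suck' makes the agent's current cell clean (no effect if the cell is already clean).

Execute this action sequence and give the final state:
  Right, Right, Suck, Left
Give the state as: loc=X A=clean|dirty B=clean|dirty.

loc=A A=clean B=clean

[1] after Right: loc=B A=clean B=dirty
[2] after Right: loc=B A=clean B=dirty
[3] after Suck: loc=B A=clean B=clean
[4] after Left: loc=A A=clean B=clean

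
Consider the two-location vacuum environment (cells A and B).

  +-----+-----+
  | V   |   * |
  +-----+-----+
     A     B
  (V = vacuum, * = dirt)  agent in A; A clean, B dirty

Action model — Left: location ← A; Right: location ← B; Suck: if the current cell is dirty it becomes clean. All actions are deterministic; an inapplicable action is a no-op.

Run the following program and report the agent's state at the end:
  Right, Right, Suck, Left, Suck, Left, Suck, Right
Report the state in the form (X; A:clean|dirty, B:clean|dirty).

Right (#1): (B; A:clean, B:dirty)
Right (#2): (B; A:clean, B:dirty)
Suck (#3): (B; A:clean, B:clean)
Left (#4): (A; A:clean, B:clean)
Suck (#5): (A; A:clean, B:clean)
Left (#6): (A; A:clean, B:clean)
Suck (#7): (A; A:clean, B:clean)
Right (#8): (B; A:clean, B:clean)

(B; A:clean, B:clean)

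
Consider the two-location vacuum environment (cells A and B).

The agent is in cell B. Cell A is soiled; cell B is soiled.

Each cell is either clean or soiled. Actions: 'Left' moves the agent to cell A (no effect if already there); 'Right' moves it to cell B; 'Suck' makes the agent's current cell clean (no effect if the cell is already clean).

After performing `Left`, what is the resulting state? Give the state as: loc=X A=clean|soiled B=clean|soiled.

start: loc=B A=soiled B=soiled
1. Left → loc=A A=soiled B=soiled

loc=A A=soiled B=soiled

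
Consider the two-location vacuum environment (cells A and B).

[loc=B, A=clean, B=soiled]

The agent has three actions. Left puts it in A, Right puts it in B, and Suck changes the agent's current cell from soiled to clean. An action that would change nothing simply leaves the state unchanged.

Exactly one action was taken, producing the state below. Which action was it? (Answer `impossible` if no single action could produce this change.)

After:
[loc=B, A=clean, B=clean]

Suck

try  Left: (A; A:clean, B:soiled)
try Right: (B; A:clean, B:soiled)
try  Suck: (B; A:clean, B:clean)  ← match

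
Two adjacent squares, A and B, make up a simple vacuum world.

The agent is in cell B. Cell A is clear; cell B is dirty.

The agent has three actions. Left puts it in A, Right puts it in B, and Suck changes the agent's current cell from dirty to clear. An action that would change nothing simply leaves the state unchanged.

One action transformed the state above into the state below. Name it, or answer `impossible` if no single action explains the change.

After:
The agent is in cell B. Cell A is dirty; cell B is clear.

impossible

try  Left: (A; A:clear, B:dirty)
try Right: (B; A:clear, B:dirty)
try  Suck: (B; A:clear, B:clear)
no single action produces the after-state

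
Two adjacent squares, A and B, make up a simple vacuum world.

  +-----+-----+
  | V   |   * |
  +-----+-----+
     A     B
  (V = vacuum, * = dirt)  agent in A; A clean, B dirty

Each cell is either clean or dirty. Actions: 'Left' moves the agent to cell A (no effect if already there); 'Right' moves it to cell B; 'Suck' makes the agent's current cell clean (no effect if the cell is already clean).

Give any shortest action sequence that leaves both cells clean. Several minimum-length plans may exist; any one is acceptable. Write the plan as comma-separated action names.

Right (#1): loc=B A=clean B=dirty
Suck (#2): loc=B A=clean B=clean
min 2: go B then Suck

Right, Suck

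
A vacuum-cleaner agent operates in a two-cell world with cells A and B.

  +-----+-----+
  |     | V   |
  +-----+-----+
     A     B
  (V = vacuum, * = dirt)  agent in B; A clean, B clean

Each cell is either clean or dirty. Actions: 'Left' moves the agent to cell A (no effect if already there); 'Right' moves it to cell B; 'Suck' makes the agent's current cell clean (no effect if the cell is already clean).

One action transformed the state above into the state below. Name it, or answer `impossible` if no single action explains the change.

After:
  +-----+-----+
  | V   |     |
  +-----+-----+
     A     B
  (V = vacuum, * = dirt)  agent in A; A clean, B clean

try  Left: (A; A:clean, B:clean)  ← match
try Right: (B; A:clean, B:clean)
try  Suck: (B; A:clean, B:clean)

Left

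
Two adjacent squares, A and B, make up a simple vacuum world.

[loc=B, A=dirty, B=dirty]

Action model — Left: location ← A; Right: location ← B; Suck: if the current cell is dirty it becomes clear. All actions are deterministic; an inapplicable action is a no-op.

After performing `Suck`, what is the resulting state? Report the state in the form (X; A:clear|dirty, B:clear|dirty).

start: (B; A:dirty, B:dirty)
1. Suck → (B; A:dirty, B:clear)

(B; A:dirty, B:clear)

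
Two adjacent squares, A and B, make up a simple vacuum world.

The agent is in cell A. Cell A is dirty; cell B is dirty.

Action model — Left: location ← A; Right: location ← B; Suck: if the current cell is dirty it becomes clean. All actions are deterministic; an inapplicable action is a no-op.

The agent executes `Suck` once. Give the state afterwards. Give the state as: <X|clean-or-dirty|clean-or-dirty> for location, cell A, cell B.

start: <A|dirty|dirty>
step 1/1 (Suck): <A|clean|dirty>

<A|clean|dirty>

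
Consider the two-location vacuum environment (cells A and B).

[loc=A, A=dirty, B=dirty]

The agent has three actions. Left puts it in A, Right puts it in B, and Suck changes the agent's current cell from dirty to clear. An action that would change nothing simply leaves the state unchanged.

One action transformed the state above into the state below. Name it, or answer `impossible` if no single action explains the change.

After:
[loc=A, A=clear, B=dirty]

try  Left: <A|dirty|dirty>
try Right: <B|dirty|dirty>
try  Suck: <A|clear|dirty>  ← match

Suck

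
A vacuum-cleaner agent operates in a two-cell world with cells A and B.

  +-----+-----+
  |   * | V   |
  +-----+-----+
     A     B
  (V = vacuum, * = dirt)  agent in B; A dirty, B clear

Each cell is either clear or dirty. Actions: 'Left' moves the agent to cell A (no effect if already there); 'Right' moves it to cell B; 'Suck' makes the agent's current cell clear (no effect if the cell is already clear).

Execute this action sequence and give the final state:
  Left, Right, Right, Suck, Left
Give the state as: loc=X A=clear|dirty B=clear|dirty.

[1] after Left: loc=A A=dirty B=clear
[2] after Right: loc=B A=dirty B=clear
[3] after Right: loc=B A=dirty B=clear
[4] after Suck: loc=B A=dirty B=clear
[5] after Left: loc=A A=dirty B=clear

loc=A A=dirty B=clear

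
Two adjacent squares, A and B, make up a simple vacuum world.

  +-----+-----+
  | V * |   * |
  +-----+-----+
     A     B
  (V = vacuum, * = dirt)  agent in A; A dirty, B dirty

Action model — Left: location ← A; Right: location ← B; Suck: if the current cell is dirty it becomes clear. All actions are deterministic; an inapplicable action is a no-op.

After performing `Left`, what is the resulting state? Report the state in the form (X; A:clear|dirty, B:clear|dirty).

(A; A:dirty, B:dirty)

start: (A; A:dirty, B:dirty)
Left (#1): (A; A:dirty, B:dirty)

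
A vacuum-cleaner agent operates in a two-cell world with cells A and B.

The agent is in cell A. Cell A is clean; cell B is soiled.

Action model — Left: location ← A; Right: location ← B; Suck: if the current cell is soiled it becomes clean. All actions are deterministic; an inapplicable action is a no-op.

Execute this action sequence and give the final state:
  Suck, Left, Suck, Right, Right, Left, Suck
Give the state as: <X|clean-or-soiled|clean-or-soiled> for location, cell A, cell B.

<A|clean|soiled>

t=1 Suck ⇒ <A|clean|soiled>
t=2 Left ⇒ <A|clean|soiled>
t=3 Suck ⇒ <A|clean|soiled>
t=4 Right ⇒ <B|clean|soiled>
t=5 Right ⇒ <B|clean|soiled>
t=6 Left ⇒ <A|clean|soiled>
t=7 Suck ⇒ <A|clean|soiled>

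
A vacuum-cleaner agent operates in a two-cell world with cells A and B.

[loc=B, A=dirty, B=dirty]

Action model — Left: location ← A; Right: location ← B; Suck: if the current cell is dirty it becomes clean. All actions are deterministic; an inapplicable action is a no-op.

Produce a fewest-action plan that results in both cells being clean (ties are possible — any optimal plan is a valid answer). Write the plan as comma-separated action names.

1) do Suck; now loc=B A=dirty B=clean
2) do Left; now loc=A A=dirty B=clean
3) do Suck; now loc=A A=clean B=clean
min 3: Suck B + move + Suck A

Suck, Left, Suck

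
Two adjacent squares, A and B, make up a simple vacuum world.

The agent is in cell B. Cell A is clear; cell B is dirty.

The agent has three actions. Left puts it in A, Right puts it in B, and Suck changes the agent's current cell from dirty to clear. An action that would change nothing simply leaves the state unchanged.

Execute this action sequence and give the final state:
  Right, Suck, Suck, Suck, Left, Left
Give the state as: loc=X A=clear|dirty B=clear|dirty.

[1] after Right: loc=B A=clear B=dirty
[2] after Suck: loc=B A=clear B=clear
[3] after Suck: loc=B A=clear B=clear
[4] after Suck: loc=B A=clear B=clear
[5] after Left: loc=A A=clear B=clear
[6] after Left: loc=A A=clear B=clear

loc=A A=clear B=clear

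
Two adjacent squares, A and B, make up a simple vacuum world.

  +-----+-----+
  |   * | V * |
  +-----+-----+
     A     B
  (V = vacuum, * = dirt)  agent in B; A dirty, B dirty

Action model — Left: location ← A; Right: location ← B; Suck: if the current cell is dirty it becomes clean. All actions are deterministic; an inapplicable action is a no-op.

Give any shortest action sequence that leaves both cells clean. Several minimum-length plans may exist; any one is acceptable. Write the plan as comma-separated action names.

Suck, Left, Suck

1) do Suck; now in B — A dirty, B clean
2) do Left; now in A — A dirty, B clean
3) do Suck; now in A — A clean, B clean
min 3: Suck B + move + Suck A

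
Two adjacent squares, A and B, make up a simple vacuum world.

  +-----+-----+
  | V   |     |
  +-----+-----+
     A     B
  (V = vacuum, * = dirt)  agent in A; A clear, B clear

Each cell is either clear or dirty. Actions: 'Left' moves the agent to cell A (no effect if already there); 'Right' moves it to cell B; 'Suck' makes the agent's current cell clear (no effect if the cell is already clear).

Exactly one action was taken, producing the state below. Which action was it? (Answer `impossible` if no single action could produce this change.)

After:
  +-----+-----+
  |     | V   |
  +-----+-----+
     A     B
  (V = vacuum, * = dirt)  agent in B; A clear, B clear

Right

try  Left: <A|clear|clear>
try Right: <B|clear|clear>  ← match
try  Suck: <A|clear|clear>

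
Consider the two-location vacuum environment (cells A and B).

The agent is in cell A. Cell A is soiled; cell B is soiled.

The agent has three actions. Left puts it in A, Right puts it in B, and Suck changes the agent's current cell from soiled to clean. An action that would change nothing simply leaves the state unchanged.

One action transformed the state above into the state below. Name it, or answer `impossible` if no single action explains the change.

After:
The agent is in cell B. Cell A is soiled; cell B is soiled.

Right

try  Left: loc=A A=soiled B=soiled
try Right: loc=B A=soiled B=soiled  ← match
try  Suck: loc=A A=clean B=soiled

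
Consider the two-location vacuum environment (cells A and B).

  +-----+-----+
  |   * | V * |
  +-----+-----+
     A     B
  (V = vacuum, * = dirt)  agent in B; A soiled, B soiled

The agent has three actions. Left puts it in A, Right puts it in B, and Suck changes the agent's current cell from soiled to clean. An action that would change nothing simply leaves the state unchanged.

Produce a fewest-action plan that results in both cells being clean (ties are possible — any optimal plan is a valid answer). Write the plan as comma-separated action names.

Suck, Left, Suck

1. Suck → (B; A:soiled, B:clean)
2. Left → (A; A:soiled, B:clean)
3. Suck → (A; A:clean, B:clean)
min 3: Suck B + move + Suck A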